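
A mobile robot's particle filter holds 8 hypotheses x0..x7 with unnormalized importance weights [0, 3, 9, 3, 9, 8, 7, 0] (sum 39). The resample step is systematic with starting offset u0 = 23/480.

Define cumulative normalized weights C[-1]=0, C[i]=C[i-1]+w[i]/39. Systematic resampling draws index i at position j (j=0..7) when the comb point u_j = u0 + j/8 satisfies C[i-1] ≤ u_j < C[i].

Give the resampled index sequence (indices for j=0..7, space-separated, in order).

1 2 2 4 4 5 5 6

C = [0, 1/13, 4/13, 5/13, 8/13, 32/39, 1, 1]
j=0: u_0=23/480 ∈ [0, 1/13) → index 1
j=1: u_1=83/480 ∈ [1/13, 4/13) → index 2
j=2: u_2=143/480 ∈ [1/13, 4/13) → index 2
j=3: u_3=203/480 ∈ [5/13, 8/13) → index 4
j=4: u_4=263/480 ∈ [5/13, 8/13) → index 4
j=5: u_5=323/480 ∈ [8/13, 32/39) → index 5
j=6: u_6=383/480 ∈ [8/13, 32/39) → index 5
j=7: u_7=443/480 ∈ [32/39, 1) → index 6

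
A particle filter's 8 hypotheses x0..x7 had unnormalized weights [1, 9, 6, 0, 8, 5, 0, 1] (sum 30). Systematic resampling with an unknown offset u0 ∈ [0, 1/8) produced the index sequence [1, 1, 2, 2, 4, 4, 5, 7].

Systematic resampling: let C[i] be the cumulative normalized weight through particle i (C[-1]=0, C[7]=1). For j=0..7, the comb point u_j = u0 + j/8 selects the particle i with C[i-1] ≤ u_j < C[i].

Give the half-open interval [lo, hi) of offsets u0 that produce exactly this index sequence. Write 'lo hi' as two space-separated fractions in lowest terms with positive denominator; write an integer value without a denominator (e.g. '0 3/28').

11/120 1/8

C = [1/30, 1/3, 8/15, 8/15, 4/5, 29/30, 29/30, 1]
j=0 picked index 1: u0 ∈ [1/30, 1/3)
j=1 picked index 1: u0 ∈ [-11/120, 5/24)
j=2 picked index 2: u0 ∈ [1/12, 17/60)
j=3 picked index 2: u0 ∈ [-1/24, 19/120)
j=4 picked index 4: u0 ∈ [1/30, 3/10)
j=5 picked index 4: u0 ∈ [-11/120, 7/40)
j=6 picked index 5: u0 ∈ [1/20, 13/60)
j=7 picked index 7: u0 ∈ [11/120, 1/8)
intersection: [11/120, 1/8)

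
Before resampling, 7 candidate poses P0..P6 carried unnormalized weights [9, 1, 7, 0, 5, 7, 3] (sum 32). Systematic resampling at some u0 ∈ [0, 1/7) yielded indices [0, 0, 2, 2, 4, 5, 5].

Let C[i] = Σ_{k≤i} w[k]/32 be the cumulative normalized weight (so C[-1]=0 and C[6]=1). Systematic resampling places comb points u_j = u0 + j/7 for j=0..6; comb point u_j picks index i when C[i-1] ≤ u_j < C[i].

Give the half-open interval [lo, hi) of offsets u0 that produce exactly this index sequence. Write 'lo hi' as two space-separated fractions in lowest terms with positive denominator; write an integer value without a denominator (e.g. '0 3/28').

3/112 11/224

C = [9/32, 5/16, 17/32, 17/32, 11/16, 29/32, 1]
j=0 picked index 0: u0 ∈ [0, 9/32)
j=1 picked index 0: u0 ∈ [-1/7, 31/224)
j=2 picked index 2: u0 ∈ [3/112, 55/224)
j=3 picked index 2: u0 ∈ [-13/112, 23/224)
j=4 picked index 4: u0 ∈ [-9/224, 13/112)
j=5 picked index 5: u0 ∈ [-3/112, 43/224)
j=6 picked index 5: u0 ∈ [-19/112, 11/224)
intersection: [3/112, 11/224)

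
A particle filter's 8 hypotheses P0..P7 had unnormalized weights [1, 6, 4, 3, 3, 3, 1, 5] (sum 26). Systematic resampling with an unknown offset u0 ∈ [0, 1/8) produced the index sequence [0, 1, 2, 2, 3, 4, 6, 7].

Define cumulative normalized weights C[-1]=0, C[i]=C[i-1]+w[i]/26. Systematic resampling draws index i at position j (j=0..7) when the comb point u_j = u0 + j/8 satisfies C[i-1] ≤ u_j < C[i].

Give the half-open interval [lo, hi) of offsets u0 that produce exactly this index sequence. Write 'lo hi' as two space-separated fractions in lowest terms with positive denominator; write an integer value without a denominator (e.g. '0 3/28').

C = [1/26, 7/26, 11/26, 7/13, 17/26, 10/13, 21/26, 1]
j=0 picked index 0: u0 ∈ [0, 1/26)
j=1 picked index 1: u0 ∈ [-9/104, 15/104)
j=2 picked index 2: u0 ∈ [1/52, 9/52)
j=3 picked index 2: u0 ∈ [-11/104, 5/104)
j=4 picked index 3: u0 ∈ [-1/13, 1/26)
j=5 picked index 4: u0 ∈ [-9/104, 3/104)
j=6 picked index 6: u0 ∈ [1/52, 3/52)
j=7 picked index 7: u0 ∈ [-7/104, 1/8)
intersection: [1/52, 3/104)

1/52 3/104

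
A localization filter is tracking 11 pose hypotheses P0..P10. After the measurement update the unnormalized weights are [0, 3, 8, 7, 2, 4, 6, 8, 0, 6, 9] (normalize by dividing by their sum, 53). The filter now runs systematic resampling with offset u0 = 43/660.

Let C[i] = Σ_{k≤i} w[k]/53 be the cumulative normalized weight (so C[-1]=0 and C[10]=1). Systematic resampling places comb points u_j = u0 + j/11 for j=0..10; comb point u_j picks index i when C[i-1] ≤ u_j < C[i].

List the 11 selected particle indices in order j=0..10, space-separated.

C = [0, 3/53, 11/53, 18/53, 20/53, 24/53, 30/53, 38/53, 38/53, 44/53, 1]
j=0: u_0=43/660 ∈ [3/53, 11/53) → index 2
j=1: u_1=103/660 ∈ [3/53, 11/53) → index 2
j=2: u_2=163/660 ∈ [11/53, 18/53) → index 3
j=3: u_3=223/660 ∈ [11/53, 18/53) → index 3
j=4: u_4=283/660 ∈ [20/53, 24/53) → index 5
j=5: u_5=343/660 ∈ [24/53, 30/53) → index 6
j=6: u_6=403/660 ∈ [30/53, 38/53) → index 7
j=7: u_7=463/660 ∈ [30/53, 38/53) → index 7
j=8: u_8=523/660 ∈ [38/53, 44/53) → index 9
j=9: u_9=53/60 ∈ [44/53, 1) → index 10
j=10: u_10=643/660 ∈ [44/53, 1) → index 10

2 2 3 3 5 6 7 7 9 10 10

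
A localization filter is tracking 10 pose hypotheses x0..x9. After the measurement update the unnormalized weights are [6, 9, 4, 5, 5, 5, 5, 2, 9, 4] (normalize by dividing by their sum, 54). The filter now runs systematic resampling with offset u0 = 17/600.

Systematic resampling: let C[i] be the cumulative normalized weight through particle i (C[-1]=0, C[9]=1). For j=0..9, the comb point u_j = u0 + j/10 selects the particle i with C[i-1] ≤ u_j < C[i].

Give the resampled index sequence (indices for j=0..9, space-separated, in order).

0 1 1 2 3 4 5 7 8 9

C = [1/9, 5/18, 19/54, 4/9, 29/54, 17/27, 13/18, 41/54, 25/27, 1]
j=0: u_0=17/600 ∈ [0, 1/9) → index 0
j=1: u_1=77/600 ∈ [1/9, 5/18) → index 1
j=2: u_2=137/600 ∈ [1/9, 5/18) → index 1
j=3: u_3=197/600 ∈ [5/18, 19/54) → index 2
j=4: u_4=257/600 ∈ [19/54, 4/9) → index 3
j=5: u_5=317/600 ∈ [4/9, 29/54) → index 4
j=6: u_6=377/600 ∈ [29/54, 17/27) → index 5
j=7: u_7=437/600 ∈ [13/18, 41/54) → index 7
j=8: u_8=497/600 ∈ [41/54, 25/27) → index 8
j=9: u_9=557/600 ∈ [25/27, 1) → index 9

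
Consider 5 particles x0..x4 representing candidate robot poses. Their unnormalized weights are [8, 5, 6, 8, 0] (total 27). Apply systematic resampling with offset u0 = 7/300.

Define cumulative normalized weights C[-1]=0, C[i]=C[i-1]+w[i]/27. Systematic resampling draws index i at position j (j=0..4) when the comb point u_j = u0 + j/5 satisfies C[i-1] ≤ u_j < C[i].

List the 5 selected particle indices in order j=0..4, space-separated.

0 0 1 2 3

C = [8/27, 13/27, 19/27, 1, 1]
j=0: u_0=7/300 ∈ [0, 8/27) → index 0
j=1: u_1=67/300 ∈ [0, 8/27) → index 0
j=2: u_2=127/300 ∈ [8/27, 13/27) → index 1
j=3: u_3=187/300 ∈ [13/27, 19/27) → index 2
j=4: u_4=247/300 ∈ [19/27, 1) → index 3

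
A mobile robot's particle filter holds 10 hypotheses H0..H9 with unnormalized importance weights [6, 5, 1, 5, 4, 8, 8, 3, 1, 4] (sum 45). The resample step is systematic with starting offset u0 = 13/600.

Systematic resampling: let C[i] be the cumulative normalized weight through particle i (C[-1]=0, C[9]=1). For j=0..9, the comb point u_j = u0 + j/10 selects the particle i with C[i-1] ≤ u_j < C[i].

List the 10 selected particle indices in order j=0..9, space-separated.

0 0 1 3 4 5 5 6 6 9

C = [2/15, 11/45, 4/15, 17/45, 7/15, 29/45, 37/45, 8/9, 41/45, 1]
j=0: u_0=13/600 ∈ [0, 2/15) → index 0
j=1: u_1=73/600 ∈ [0, 2/15) → index 0
j=2: u_2=133/600 ∈ [2/15, 11/45) → index 1
j=3: u_3=193/600 ∈ [4/15, 17/45) → index 3
j=4: u_4=253/600 ∈ [17/45, 7/15) → index 4
j=5: u_5=313/600 ∈ [7/15, 29/45) → index 5
j=6: u_6=373/600 ∈ [7/15, 29/45) → index 5
j=7: u_7=433/600 ∈ [29/45, 37/45) → index 6
j=8: u_8=493/600 ∈ [29/45, 37/45) → index 6
j=9: u_9=553/600 ∈ [41/45, 1) → index 9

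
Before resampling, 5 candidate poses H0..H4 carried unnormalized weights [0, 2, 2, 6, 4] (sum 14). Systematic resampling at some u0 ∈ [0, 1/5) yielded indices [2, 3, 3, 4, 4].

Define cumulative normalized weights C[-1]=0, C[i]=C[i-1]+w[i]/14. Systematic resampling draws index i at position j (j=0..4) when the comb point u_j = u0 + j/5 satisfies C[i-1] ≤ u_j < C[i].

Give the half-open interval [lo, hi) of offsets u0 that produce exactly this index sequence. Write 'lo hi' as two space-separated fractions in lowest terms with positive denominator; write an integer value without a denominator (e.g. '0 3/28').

C = [0, 1/7, 2/7, 5/7, 1]
j=0 picked index 2: u0 ∈ [1/7, 2/7)
j=1 picked index 3: u0 ∈ [3/35, 18/35)
j=2 picked index 3: u0 ∈ [-4/35, 11/35)
j=3 picked index 4: u0 ∈ [4/35, 2/5)
j=4 picked index 4: u0 ∈ [-3/35, 1/5)
intersection: [1/7, 1/5)

1/7 1/5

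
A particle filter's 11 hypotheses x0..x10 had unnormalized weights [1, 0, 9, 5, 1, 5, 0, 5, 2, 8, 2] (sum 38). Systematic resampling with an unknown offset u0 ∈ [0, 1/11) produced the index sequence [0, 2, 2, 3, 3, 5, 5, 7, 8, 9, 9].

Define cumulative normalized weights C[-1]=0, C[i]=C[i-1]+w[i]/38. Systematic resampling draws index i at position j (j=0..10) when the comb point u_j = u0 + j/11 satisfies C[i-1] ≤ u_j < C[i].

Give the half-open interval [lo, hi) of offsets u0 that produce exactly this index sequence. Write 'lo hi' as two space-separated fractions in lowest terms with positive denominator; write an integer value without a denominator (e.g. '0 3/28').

0 3/418

C = [1/38, 1/38, 5/19, 15/38, 8/19, 21/38, 21/38, 13/19, 14/19, 18/19, 1]
j=0 picked index 0: u0 ∈ [0, 1/38)
j=1 picked index 2: u0 ∈ [-27/418, 36/209)
j=2 picked index 2: u0 ∈ [-65/418, 17/209)
j=3 picked index 3: u0 ∈ [-2/209, 51/418)
j=4 picked index 3: u0 ∈ [-21/209, 13/418)
j=5 picked index 5: u0 ∈ [-7/209, 41/418)
j=6 picked index 5: u0 ∈ [-26/209, 3/418)
j=7 picked index 7: u0 ∈ [-35/418, 10/209)
j=8 picked index 8: u0 ∈ [-9/209, 2/209)
j=9 picked index 9: u0 ∈ [-17/209, 27/209)
j=10 picked index 9: u0 ∈ [-36/209, 8/209)
intersection: [0, 3/418)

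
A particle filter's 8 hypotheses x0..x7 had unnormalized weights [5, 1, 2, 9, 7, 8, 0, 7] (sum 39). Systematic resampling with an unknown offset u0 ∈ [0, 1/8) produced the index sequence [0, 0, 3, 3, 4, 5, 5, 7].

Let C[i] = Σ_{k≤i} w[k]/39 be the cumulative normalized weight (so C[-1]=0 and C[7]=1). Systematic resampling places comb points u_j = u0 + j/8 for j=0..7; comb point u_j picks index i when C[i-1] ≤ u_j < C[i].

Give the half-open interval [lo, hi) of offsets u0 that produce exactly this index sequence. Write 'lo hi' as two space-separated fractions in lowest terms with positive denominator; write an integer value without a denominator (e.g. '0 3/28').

C = [5/39, 2/13, 8/39, 17/39, 8/13, 32/39, 32/39, 1]
j=0 picked index 0: u0 ∈ [0, 5/39)
j=1 picked index 0: u0 ∈ [-1/8, 1/312)
j=2 picked index 3: u0 ∈ [-7/156, 29/156)
j=3 picked index 3: u0 ∈ [-53/312, 19/312)
j=4 picked index 4: u0 ∈ [-5/78, 3/26)
j=5 picked index 5: u0 ∈ [-1/104, 61/312)
j=6 picked index 5: u0 ∈ [-7/52, 11/156)
j=7 picked index 7: u0 ∈ [-17/312, 1/8)
intersection: [0, 1/312)

0 1/312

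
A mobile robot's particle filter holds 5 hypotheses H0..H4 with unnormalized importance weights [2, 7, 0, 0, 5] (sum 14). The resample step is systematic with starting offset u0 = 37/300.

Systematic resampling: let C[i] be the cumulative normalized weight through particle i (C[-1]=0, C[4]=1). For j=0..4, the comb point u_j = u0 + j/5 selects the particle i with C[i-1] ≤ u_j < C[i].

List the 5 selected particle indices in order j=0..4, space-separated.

0 1 1 4 4

C = [1/7, 9/14, 9/14, 9/14, 1]
j=0: u_0=37/300 ∈ [0, 1/7) → index 0
j=1: u_1=97/300 ∈ [1/7, 9/14) → index 1
j=2: u_2=157/300 ∈ [1/7, 9/14) → index 1
j=3: u_3=217/300 ∈ [9/14, 1) → index 4
j=4: u_4=277/300 ∈ [9/14, 1) → index 4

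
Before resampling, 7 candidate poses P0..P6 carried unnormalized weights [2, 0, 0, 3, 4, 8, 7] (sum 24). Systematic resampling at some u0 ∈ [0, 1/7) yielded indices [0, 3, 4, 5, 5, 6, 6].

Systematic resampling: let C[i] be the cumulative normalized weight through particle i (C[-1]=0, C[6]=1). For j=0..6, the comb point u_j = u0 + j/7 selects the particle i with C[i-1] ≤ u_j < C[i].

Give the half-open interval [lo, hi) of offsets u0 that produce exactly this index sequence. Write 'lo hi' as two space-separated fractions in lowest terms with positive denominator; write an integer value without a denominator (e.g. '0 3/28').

0 11/168

C = [1/12, 1/12, 1/12, 5/24, 3/8, 17/24, 1]
j=0 picked index 0: u0 ∈ [0, 1/12)
j=1 picked index 3: u0 ∈ [-5/84, 11/168)
j=2 picked index 4: u0 ∈ [-13/168, 5/56)
j=3 picked index 5: u0 ∈ [-3/56, 47/168)
j=4 picked index 5: u0 ∈ [-11/56, 23/168)
j=5 picked index 6: u0 ∈ [-1/168, 2/7)
j=6 picked index 6: u0 ∈ [-25/168, 1/7)
intersection: [0, 11/168)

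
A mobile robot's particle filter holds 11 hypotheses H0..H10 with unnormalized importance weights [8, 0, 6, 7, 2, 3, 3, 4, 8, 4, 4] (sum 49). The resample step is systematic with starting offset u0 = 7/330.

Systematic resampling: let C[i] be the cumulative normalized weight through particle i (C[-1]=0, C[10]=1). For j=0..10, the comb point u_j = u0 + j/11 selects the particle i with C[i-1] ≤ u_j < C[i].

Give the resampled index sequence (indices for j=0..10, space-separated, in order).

0 0 2 3 3 5 6 7 8 9 10

C = [8/49, 8/49, 2/7, 3/7, 23/49, 26/49, 29/49, 33/49, 41/49, 45/49, 1]
j=0: u_0=7/330 ∈ [0, 8/49) → index 0
j=1: u_1=37/330 ∈ [0, 8/49) → index 0
j=2: u_2=67/330 ∈ [8/49, 2/7) → index 2
j=3: u_3=97/330 ∈ [2/7, 3/7) → index 3
j=4: u_4=127/330 ∈ [2/7, 3/7) → index 3
j=5: u_5=157/330 ∈ [23/49, 26/49) → index 5
j=6: u_6=17/30 ∈ [26/49, 29/49) → index 6
j=7: u_7=217/330 ∈ [29/49, 33/49) → index 7
j=8: u_8=247/330 ∈ [33/49, 41/49) → index 8
j=9: u_9=277/330 ∈ [41/49, 45/49) → index 9
j=10: u_10=307/330 ∈ [45/49, 1) → index 10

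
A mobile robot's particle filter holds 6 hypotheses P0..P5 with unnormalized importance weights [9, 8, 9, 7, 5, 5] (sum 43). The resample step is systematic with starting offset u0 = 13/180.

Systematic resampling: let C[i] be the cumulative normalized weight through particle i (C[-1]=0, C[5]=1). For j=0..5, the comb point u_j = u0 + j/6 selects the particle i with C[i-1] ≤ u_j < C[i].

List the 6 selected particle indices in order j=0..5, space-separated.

C = [9/43, 17/43, 26/43, 33/43, 38/43, 1]
j=0: u_0=13/180 ∈ [0, 9/43) → index 0
j=1: u_1=43/180 ∈ [9/43, 17/43) → index 1
j=2: u_2=73/180 ∈ [17/43, 26/43) → index 2
j=3: u_3=103/180 ∈ [17/43, 26/43) → index 2
j=4: u_4=133/180 ∈ [26/43, 33/43) → index 3
j=5: u_5=163/180 ∈ [38/43, 1) → index 5

0 1 2 2 3 5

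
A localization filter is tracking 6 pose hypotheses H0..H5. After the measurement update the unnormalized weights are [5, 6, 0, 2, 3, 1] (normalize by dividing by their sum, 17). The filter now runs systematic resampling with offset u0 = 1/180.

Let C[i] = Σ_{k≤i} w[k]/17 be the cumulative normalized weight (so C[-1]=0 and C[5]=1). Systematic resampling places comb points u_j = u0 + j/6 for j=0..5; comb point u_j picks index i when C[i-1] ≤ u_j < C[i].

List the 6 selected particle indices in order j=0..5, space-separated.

0 0 1 1 3 4

C = [5/17, 11/17, 11/17, 13/17, 16/17, 1]
j=0: u_0=1/180 ∈ [0, 5/17) → index 0
j=1: u_1=31/180 ∈ [0, 5/17) → index 0
j=2: u_2=61/180 ∈ [5/17, 11/17) → index 1
j=3: u_3=91/180 ∈ [5/17, 11/17) → index 1
j=4: u_4=121/180 ∈ [11/17, 13/17) → index 3
j=5: u_5=151/180 ∈ [13/17, 16/17) → index 4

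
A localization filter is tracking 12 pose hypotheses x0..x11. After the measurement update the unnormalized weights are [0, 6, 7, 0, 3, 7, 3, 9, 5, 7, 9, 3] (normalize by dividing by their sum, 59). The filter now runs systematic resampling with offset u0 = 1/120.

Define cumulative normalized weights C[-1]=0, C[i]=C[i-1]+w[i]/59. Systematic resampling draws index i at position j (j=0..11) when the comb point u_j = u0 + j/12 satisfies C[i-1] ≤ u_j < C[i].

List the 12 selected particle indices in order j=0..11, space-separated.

C = [0, 6/59, 13/59, 13/59, 16/59, 23/59, 26/59, 35/59, 40/59, 47/59, 56/59, 1]
j=0: u_0=1/120 ∈ [0, 6/59) → index 1
j=1: u_1=11/120 ∈ [0, 6/59) → index 1
j=2: u_2=7/40 ∈ [6/59, 13/59) → index 2
j=3: u_3=31/120 ∈ [13/59, 16/59) → index 4
j=4: u_4=41/120 ∈ [16/59, 23/59) → index 5
j=5: u_5=17/40 ∈ [23/59, 26/59) → index 6
j=6: u_6=61/120 ∈ [26/59, 35/59) → index 7
j=7: u_7=71/120 ∈ [26/59, 35/59) → index 7
j=8: u_8=27/40 ∈ [35/59, 40/59) → index 8
j=9: u_9=91/120 ∈ [40/59, 47/59) → index 9
j=10: u_10=101/120 ∈ [47/59, 56/59) → index 10
j=11: u_11=37/40 ∈ [47/59, 56/59) → index 10

1 1 2 4 5 6 7 7 8 9 10 10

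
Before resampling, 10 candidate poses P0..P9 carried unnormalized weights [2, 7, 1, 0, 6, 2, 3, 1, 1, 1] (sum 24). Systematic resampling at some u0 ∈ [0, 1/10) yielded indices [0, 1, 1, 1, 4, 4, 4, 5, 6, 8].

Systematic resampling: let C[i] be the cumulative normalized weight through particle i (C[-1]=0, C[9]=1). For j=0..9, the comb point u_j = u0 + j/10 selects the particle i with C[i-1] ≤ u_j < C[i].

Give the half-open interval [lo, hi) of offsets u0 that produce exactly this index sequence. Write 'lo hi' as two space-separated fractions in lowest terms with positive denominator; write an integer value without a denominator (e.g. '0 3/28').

1/60 1/20

C = [1/12, 3/8, 5/12, 5/12, 2/3, 3/4, 7/8, 11/12, 23/24, 1]
j=0 picked index 0: u0 ∈ [0, 1/12)
j=1 picked index 1: u0 ∈ [-1/60, 11/40)
j=2 picked index 1: u0 ∈ [-7/60, 7/40)
j=3 picked index 1: u0 ∈ [-13/60, 3/40)
j=4 picked index 4: u0 ∈ [1/60, 4/15)
j=5 picked index 4: u0 ∈ [-1/12, 1/6)
j=6 picked index 4: u0 ∈ [-11/60, 1/15)
j=7 picked index 5: u0 ∈ [-1/30, 1/20)
j=8 picked index 6: u0 ∈ [-1/20, 3/40)
j=9 picked index 8: u0 ∈ [1/60, 7/120)
intersection: [1/60, 1/20)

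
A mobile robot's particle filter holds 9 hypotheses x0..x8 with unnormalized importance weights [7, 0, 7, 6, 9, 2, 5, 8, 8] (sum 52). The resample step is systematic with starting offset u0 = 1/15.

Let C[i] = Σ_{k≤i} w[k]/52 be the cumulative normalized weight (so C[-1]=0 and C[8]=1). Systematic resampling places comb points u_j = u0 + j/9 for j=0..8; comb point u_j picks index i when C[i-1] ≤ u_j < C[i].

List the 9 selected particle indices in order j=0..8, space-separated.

0 2 3 4 4 6 7 7 8

C = [7/52, 7/52, 7/26, 5/13, 29/52, 31/52, 9/13, 11/13, 1]
j=0: u_0=1/15 ∈ [0, 7/52) → index 0
j=1: u_1=8/45 ∈ [7/52, 7/26) → index 2
j=2: u_2=13/45 ∈ [7/26, 5/13) → index 3
j=3: u_3=2/5 ∈ [5/13, 29/52) → index 4
j=4: u_4=23/45 ∈ [5/13, 29/52) → index 4
j=5: u_5=28/45 ∈ [31/52, 9/13) → index 6
j=6: u_6=11/15 ∈ [9/13, 11/13) → index 7
j=7: u_7=38/45 ∈ [9/13, 11/13) → index 7
j=8: u_8=43/45 ∈ [11/13, 1) → index 8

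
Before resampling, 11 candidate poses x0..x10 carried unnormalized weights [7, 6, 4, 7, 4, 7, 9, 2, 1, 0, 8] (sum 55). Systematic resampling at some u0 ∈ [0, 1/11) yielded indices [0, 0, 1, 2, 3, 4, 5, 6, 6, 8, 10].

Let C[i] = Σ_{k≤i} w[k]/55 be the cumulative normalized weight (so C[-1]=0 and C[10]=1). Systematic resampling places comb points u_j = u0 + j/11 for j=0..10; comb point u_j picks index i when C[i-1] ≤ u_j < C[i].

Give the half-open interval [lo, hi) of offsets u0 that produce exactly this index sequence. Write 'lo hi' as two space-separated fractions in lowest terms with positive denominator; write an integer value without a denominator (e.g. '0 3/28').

C = [7/55, 13/55, 17/55, 24/55, 28/55, 7/11, 4/5, 46/55, 47/55, 47/55, 1]
j=0 picked index 0: u0 ∈ [0, 7/55)
j=1 picked index 0: u0 ∈ [-1/11, 2/55)
j=2 picked index 1: u0 ∈ [-3/55, 3/55)
j=3 picked index 2: u0 ∈ [-2/55, 2/55)
j=4 picked index 3: u0 ∈ [-3/55, 4/55)
j=5 picked index 4: u0 ∈ [-1/55, 3/55)
j=6 picked index 5: u0 ∈ [-2/55, 1/11)
j=7 picked index 6: u0 ∈ [0, 9/55)
j=8 picked index 6: u0 ∈ [-1/11, 4/55)
j=9 picked index 8: u0 ∈ [1/55, 2/55)
j=10 picked index 10: u0 ∈ [-3/55, 1/11)
intersection: [1/55, 2/55)

1/55 2/55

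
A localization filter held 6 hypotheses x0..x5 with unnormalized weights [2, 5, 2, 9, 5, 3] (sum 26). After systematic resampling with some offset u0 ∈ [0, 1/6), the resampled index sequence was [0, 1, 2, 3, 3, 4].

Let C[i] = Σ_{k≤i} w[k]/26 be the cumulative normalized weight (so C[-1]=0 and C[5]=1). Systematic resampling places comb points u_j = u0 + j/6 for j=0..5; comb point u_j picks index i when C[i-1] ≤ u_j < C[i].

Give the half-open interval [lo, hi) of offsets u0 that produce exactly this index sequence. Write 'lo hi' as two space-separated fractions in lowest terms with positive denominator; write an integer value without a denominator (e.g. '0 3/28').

0 1/78

C = [1/13, 7/26, 9/26, 9/13, 23/26, 1]
j=0 picked index 0: u0 ∈ [0, 1/13)
j=1 picked index 1: u0 ∈ [-7/78, 4/39)
j=2 picked index 2: u0 ∈ [-5/78, 1/78)
j=3 picked index 3: u0 ∈ [-2/13, 5/26)
j=4 picked index 3: u0 ∈ [-25/78, 1/39)
j=5 picked index 4: u0 ∈ [-11/78, 2/39)
intersection: [0, 1/78)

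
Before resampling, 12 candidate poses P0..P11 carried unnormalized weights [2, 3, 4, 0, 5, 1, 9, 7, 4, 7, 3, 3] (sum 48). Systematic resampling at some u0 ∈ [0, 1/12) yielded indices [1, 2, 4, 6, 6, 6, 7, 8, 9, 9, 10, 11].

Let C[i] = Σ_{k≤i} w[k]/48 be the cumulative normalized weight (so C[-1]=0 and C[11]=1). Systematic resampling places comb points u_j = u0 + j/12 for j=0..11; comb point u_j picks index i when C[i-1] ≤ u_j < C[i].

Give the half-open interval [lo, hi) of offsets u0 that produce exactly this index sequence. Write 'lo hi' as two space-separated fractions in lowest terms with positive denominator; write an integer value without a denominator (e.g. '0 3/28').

1/16 1/12

C = [1/24, 5/48, 3/16, 3/16, 7/24, 5/16, 1/2, 31/48, 35/48, 7/8, 15/16, 1]
j=0 picked index 1: u0 ∈ [1/24, 5/48)
j=1 picked index 2: u0 ∈ [1/48, 5/48)
j=2 picked index 4: u0 ∈ [1/48, 1/8)
j=3 picked index 6: u0 ∈ [1/16, 1/4)
j=4 picked index 6: u0 ∈ [-1/48, 1/6)
j=5 picked index 6: u0 ∈ [-5/48, 1/12)
j=6 picked index 7: u0 ∈ [0, 7/48)
j=7 picked index 8: u0 ∈ [1/16, 7/48)
j=8 picked index 9: u0 ∈ [1/16, 5/24)
j=9 picked index 9: u0 ∈ [-1/48, 1/8)
j=10 picked index 10: u0 ∈ [1/24, 5/48)
j=11 picked index 11: u0 ∈ [1/48, 1/12)
intersection: [1/16, 1/12)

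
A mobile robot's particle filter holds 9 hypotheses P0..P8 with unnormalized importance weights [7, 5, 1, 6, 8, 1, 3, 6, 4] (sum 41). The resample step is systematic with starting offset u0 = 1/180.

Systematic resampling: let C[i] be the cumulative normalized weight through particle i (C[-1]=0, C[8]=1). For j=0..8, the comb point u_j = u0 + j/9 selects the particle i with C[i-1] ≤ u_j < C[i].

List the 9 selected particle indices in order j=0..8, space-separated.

C = [7/41, 12/41, 13/41, 19/41, 27/41, 28/41, 31/41, 37/41, 1]
j=0: u_0=1/180 ∈ [0, 7/41) → index 0
j=1: u_1=7/60 ∈ [0, 7/41) → index 0
j=2: u_2=41/180 ∈ [7/41, 12/41) → index 1
j=3: u_3=61/180 ∈ [13/41, 19/41) → index 3
j=4: u_4=9/20 ∈ [13/41, 19/41) → index 3
j=5: u_5=101/180 ∈ [19/41, 27/41) → index 4
j=6: u_6=121/180 ∈ [27/41, 28/41) → index 5
j=7: u_7=47/60 ∈ [31/41, 37/41) → index 7
j=8: u_8=161/180 ∈ [31/41, 37/41) → index 7

0 0 1 3 3 4 5 7 7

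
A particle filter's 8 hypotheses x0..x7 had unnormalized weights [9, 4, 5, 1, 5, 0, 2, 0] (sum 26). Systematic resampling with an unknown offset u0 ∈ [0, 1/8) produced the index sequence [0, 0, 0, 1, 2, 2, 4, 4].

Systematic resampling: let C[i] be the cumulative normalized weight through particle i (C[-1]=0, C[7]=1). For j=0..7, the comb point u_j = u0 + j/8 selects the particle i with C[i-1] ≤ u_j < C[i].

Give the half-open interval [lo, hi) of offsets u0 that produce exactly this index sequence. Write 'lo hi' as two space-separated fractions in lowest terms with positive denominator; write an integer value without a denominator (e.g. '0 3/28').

C = [9/26, 1/2, 9/13, 19/26, 12/13, 12/13, 1, 1]
j=0 picked index 0: u0 ∈ [0, 9/26)
j=1 picked index 0: u0 ∈ [-1/8, 23/104)
j=2 picked index 0: u0 ∈ [-1/4, 5/52)
j=3 picked index 1: u0 ∈ [-3/104, 1/8)
j=4 picked index 2: u0 ∈ [0, 5/26)
j=5 picked index 2: u0 ∈ [-1/8, 7/104)
j=6 picked index 4: u0 ∈ [-1/52, 9/52)
j=7 picked index 4: u0 ∈ [-15/104, 5/104)
intersection: [0, 5/104)

0 5/104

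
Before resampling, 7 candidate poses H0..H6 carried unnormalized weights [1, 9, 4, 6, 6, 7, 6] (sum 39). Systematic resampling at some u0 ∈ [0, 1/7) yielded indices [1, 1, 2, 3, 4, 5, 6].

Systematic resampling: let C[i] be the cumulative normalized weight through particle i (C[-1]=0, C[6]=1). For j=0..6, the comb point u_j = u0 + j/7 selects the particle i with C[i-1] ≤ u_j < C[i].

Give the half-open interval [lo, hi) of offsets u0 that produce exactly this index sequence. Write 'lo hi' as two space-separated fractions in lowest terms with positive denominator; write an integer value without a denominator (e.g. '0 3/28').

1/39 20/273

C = [1/39, 10/39, 14/39, 20/39, 2/3, 11/13, 1]
j=0 picked index 1: u0 ∈ [1/39, 10/39)
j=1 picked index 1: u0 ∈ [-32/273, 31/273)
j=2 picked index 2: u0 ∈ [-8/273, 20/273)
j=3 picked index 3: u0 ∈ [-19/273, 23/273)
j=4 picked index 4: u0 ∈ [-16/273, 2/21)
j=5 picked index 5: u0 ∈ [-1/21, 12/91)
j=6 picked index 6: u0 ∈ [-1/91, 1/7)
intersection: [1/39, 20/273)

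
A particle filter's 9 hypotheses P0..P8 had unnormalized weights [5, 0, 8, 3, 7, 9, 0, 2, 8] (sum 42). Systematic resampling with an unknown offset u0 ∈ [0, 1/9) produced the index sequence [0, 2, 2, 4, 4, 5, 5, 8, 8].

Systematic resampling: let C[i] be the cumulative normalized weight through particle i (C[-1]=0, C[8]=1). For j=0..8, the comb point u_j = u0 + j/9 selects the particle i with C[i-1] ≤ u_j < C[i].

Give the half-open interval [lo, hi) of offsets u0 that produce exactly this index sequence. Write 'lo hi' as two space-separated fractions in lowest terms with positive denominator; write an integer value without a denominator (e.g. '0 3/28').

C = [5/42, 5/42, 13/42, 8/21, 23/42, 16/21, 16/21, 17/21, 1]
j=0 picked index 0: u0 ∈ [0, 5/42)
j=1 picked index 2: u0 ∈ [1/126, 25/126)
j=2 picked index 2: u0 ∈ [-13/126, 11/126)
j=3 picked index 4: u0 ∈ [1/21, 3/14)
j=4 picked index 4: u0 ∈ [-4/63, 13/126)
j=5 picked index 5: u0 ∈ [-1/126, 13/63)
j=6 picked index 5: u0 ∈ [-5/42, 2/21)
j=7 picked index 8: u0 ∈ [2/63, 2/9)
j=8 picked index 8: u0 ∈ [-5/63, 1/9)
intersection: [1/21, 11/126)

1/21 11/126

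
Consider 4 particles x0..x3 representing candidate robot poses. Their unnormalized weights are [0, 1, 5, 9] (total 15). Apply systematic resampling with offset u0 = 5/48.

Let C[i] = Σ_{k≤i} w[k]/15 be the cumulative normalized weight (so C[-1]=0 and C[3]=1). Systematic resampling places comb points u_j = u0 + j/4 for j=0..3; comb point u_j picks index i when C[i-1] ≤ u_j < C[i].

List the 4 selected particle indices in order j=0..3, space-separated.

C = [0, 1/15, 2/5, 1]
j=0: u_0=5/48 ∈ [1/15, 2/5) → index 2
j=1: u_1=17/48 ∈ [1/15, 2/5) → index 2
j=2: u_2=29/48 ∈ [2/5, 1) → index 3
j=3: u_3=41/48 ∈ [2/5, 1) → index 3

2 2 3 3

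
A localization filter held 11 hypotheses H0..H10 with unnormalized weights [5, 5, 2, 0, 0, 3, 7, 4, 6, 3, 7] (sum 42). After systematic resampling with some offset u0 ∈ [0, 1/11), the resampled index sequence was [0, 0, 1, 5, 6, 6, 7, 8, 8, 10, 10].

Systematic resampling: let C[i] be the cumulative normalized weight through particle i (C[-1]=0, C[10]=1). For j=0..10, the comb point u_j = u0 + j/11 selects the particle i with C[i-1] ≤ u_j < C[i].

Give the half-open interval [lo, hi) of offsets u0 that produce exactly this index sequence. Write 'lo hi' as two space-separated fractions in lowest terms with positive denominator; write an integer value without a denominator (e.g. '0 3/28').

C = [5/42, 5/21, 2/7, 2/7, 2/7, 5/14, 11/21, 13/21, 16/21, 5/6, 1]
j=0 picked index 0: u0 ∈ [0, 5/42)
j=1 picked index 0: u0 ∈ [-1/11, 13/462)
j=2 picked index 1: u0 ∈ [-29/462, 13/231)
j=3 picked index 5: u0 ∈ [1/77, 13/154)
j=4 picked index 6: u0 ∈ [-1/154, 37/231)
j=5 picked index 6: u0 ∈ [-15/154, 16/231)
j=6 picked index 7: u0 ∈ [-5/231, 17/231)
j=7 picked index 8: u0 ∈ [-4/231, 29/231)
j=8 picked index 8: u0 ∈ [-25/231, 8/231)
j=9 picked index 10: u0 ∈ [1/66, 2/11)
j=10 picked index 10: u0 ∈ [-5/66, 1/11)
intersection: [1/66, 13/462)

1/66 13/462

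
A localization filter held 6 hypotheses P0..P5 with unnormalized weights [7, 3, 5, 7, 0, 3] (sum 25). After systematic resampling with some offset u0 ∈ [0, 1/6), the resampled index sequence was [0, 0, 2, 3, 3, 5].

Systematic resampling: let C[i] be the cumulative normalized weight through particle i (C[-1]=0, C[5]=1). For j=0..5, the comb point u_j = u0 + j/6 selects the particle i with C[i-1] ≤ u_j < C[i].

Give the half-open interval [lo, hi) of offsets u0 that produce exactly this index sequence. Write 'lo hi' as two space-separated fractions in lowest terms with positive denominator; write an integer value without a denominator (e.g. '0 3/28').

C = [7/25, 2/5, 3/5, 22/25, 22/25, 1]
j=0 picked index 0: u0 ∈ [0, 7/25)
j=1 picked index 0: u0 ∈ [-1/6, 17/150)
j=2 picked index 2: u0 ∈ [1/15, 4/15)
j=3 picked index 3: u0 ∈ [1/10, 19/50)
j=4 picked index 3: u0 ∈ [-1/15, 16/75)
j=5 picked index 5: u0 ∈ [7/150, 1/6)
intersection: [1/10, 17/150)

1/10 17/150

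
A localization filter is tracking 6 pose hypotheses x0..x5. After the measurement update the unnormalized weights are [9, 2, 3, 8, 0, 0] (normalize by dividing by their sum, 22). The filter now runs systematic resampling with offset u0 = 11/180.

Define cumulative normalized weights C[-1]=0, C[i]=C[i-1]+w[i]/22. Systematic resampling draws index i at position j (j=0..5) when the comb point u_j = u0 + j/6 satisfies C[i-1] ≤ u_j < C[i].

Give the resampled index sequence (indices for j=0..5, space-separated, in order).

C = [9/22, 1/2, 7/11, 1, 1, 1]
j=0: u_0=11/180 ∈ [0, 9/22) → index 0
j=1: u_1=41/180 ∈ [0, 9/22) → index 0
j=2: u_2=71/180 ∈ [0, 9/22) → index 0
j=3: u_3=101/180 ∈ [1/2, 7/11) → index 2
j=4: u_4=131/180 ∈ [7/11, 1) → index 3
j=5: u_5=161/180 ∈ [7/11, 1) → index 3

0 0 0 2 3 3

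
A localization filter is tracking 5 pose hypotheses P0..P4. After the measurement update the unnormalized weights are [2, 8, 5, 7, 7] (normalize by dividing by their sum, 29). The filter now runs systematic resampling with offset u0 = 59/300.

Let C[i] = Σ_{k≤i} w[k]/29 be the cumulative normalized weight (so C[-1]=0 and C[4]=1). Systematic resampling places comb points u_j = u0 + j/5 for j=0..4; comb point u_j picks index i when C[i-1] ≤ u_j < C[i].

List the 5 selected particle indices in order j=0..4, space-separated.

C = [2/29, 10/29, 15/29, 22/29, 1]
j=0: u_0=59/300 ∈ [2/29, 10/29) → index 1
j=1: u_1=119/300 ∈ [10/29, 15/29) → index 2
j=2: u_2=179/300 ∈ [15/29, 22/29) → index 3
j=3: u_3=239/300 ∈ [22/29, 1) → index 4
j=4: u_4=299/300 ∈ [22/29, 1) → index 4

1 2 3 4 4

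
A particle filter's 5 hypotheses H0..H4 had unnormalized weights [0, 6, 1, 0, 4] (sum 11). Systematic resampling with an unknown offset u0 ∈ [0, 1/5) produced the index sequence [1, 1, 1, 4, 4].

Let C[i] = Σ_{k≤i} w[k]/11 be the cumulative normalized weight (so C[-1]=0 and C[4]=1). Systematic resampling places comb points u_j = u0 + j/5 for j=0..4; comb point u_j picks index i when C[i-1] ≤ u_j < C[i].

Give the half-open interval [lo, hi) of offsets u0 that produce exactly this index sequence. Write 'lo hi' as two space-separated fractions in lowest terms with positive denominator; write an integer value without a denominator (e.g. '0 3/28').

2/55 8/55

C = [0, 6/11, 7/11, 7/11, 1]
j=0 picked index 1: u0 ∈ [0, 6/11)
j=1 picked index 1: u0 ∈ [-1/5, 19/55)
j=2 picked index 1: u0 ∈ [-2/5, 8/55)
j=3 picked index 4: u0 ∈ [2/55, 2/5)
j=4 picked index 4: u0 ∈ [-9/55, 1/5)
intersection: [2/55, 8/55)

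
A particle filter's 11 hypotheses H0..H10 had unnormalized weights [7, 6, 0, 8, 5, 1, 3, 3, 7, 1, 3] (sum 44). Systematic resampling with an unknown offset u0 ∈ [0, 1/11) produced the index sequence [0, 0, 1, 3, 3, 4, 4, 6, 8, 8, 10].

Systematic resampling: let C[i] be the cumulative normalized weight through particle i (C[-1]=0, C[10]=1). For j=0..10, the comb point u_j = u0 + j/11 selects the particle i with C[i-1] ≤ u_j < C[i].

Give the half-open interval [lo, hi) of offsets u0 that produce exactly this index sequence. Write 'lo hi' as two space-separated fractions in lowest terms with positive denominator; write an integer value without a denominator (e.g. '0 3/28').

1/44 1/22

C = [7/44, 13/44, 13/44, 21/44, 13/22, 27/44, 15/22, 3/4, 10/11, 41/44, 1]
j=0 picked index 0: u0 ∈ [0, 7/44)
j=1 picked index 0: u0 ∈ [-1/11, 3/44)
j=2 picked index 1: u0 ∈ [-1/44, 5/44)
j=3 picked index 3: u0 ∈ [1/44, 9/44)
j=4 picked index 3: u0 ∈ [-3/44, 5/44)
j=5 picked index 4: u0 ∈ [1/44, 3/22)
j=6 picked index 4: u0 ∈ [-3/44, 1/22)
j=7 picked index 6: u0 ∈ [-1/44, 1/22)
j=8 picked index 8: u0 ∈ [1/44, 2/11)
j=9 picked index 8: u0 ∈ [-3/44, 1/11)
j=10 picked index 10: u0 ∈ [1/44, 1/11)
intersection: [1/44, 1/22)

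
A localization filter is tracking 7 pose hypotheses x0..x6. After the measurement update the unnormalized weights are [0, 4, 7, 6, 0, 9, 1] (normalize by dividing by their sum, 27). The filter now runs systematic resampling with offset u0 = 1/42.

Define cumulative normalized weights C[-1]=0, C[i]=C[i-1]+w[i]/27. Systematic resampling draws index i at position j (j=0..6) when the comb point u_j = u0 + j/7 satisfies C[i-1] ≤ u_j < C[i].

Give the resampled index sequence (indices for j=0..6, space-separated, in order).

C = [0, 4/27, 11/27, 17/27, 17/27, 26/27, 1]
j=0: u_0=1/42 ∈ [0, 4/27) → index 1
j=1: u_1=1/6 ∈ [4/27, 11/27) → index 2
j=2: u_2=13/42 ∈ [4/27, 11/27) → index 2
j=3: u_3=19/42 ∈ [11/27, 17/27) → index 3
j=4: u_4=25/42 ∈ [11/27, 17/27) → index 3
j=5: u_5=31/42 ∈ [17/27, 26/27) → index 5
j=6: u_6=37/42 ∈ [17/27, 26/27) → index 5

1 2 2 3 3 5 5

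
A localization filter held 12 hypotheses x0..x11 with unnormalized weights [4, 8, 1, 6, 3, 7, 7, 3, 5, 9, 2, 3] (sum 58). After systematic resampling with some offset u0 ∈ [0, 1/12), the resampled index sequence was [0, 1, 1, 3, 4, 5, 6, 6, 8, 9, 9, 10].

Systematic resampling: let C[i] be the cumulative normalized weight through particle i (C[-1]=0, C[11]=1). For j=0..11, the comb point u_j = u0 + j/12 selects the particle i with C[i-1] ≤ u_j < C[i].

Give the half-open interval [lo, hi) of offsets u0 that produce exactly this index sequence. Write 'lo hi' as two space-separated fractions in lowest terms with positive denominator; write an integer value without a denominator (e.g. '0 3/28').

1/116 11/348

C = [2/29, 6/29, 13/58, 19/58, 11/29, 1/2, 18/29, 39/58, 22/29, 53/58, 55/58, 1]
j=0 picked index 0: u0 ∈ [0, 2/29)
j=1 picked index 1: u0 ∈ [-5/348, 43/348)
j=2 picked index 1: u0 ∈ [-17/174, 7/174)
j=3 picked index 3: u0 ∈ [-3/116, 9/116)
j=4 picked index 4: u0 ∈ [-1/174, 4/87)
j=5 picked index 5: u0 ∈ [-13/348, 1/12)
j=6 picked index 6: u0 ∈ [0, 7/58)
j=7 picked index 6: u0 ∈ [-1/12, 13/348)
j=8 picked index 8: u0 ∈ [1/174, 8/87)
j=9 picked index 9: u0 ∈ [1/116, 19/116)
j=10 picked index 9: u0 ∈ [-13/174, 7/87)
j=11 picked index 10: u0 ∈ [-1/348, 11/348)
intersection: [1/116, 11/348)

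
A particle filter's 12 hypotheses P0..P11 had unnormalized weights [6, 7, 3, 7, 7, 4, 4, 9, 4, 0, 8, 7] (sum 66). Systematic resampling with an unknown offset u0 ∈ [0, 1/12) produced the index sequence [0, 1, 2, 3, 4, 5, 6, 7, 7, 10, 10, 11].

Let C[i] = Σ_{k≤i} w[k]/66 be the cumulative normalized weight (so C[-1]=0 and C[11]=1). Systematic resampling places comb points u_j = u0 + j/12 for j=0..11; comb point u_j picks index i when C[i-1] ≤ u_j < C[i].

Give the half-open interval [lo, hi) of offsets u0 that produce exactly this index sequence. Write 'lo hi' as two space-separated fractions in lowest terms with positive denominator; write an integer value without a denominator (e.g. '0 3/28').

C = [1/11, 13/66, 8/33, 23/66, 5/11, 17/33, 19/33, 47/66, 17/22, 17/22, 59/66, 1]
j=0 picked index 0: u0 ∈ [0, 1/11)
j=1 picked index 1: u0 ∈ [1/132, 5/44)
j=2 picked index 2: u0 ∈ [1/33, 5/66)
j=3 picked index 3: u0 ∈ [-1/132, 13/132)
j=4 picked index 4: u0 ∈ [1/66, 4/33)
j=5 picked index 5: u0 ∈ [5/132, 13/132)
j=6 picked index 6: u0 ∈ [1/66, 5/66)
j=7 picked index 7: u0 ∈ [-1/132, 17/132)
j=8 picked index 7: u0 ∈ [-1/11, 1/22)
j=9 picked index 10: u0 ∈ [1/44, 19/132)
j=10 picked index 10: u0 ∈ [-2/33, 2/33)
j=11 picked index 11: u0 ∈ [-1/44, 1/12)
intersection: [5/132, 1/22)

5/132 1/22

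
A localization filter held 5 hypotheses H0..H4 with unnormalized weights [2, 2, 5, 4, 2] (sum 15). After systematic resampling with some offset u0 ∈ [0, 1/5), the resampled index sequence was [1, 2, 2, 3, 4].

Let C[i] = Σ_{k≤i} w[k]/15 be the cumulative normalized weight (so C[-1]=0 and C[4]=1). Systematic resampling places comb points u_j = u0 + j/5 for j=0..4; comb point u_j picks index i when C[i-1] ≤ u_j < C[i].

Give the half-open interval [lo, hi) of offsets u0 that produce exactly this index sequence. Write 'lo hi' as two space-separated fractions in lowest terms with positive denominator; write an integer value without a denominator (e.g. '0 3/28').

2/15 1/5

C = [2/15, 4/15, 3/5, 13/15, 1]
j=0 picked index 1: u0 ∈ [2/15, 4/15)
j=1 picked index 2: u0 ∈ [1/15, 2/5)
j=2 picked index 2: u0 ∈ [-2/15, 1/5)
j=3 picked index 3: u0 ∈ [0, 4/15)
j=4 picked index 4: u0 ∈ [1/15, 1/5)
intersection: [2/15, 1/5)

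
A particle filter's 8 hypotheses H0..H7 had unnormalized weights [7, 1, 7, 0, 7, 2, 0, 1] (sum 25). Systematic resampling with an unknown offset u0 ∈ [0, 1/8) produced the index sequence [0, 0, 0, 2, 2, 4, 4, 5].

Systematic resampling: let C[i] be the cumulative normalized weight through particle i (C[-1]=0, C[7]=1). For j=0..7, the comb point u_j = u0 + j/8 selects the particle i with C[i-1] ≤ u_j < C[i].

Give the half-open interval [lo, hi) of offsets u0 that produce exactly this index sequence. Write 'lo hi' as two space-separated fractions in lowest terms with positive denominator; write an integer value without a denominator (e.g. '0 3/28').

C = [7/25, 8/25, 3/5, 3/5, 22/25, 24/25, 24/25, 1]
j=0 picked index 0: u0 ∈ [0, 7/25)
j=1 picked index 0: u0 ∈ [-1/8, 31/200)
j=2 picked index 0: u0 ∈ [-1/4, 3/100)
j=3 picked index 2: u0 ∈ [-11/200, 9/40)
j=4 picked index 2: u0 ∈ [-9/50, 1/10)
j=5 picked index 4: u0 ∈ [-1/40, 51/200)
j=6 picked index 4: u0 ∈ [-3/20, 13/100)
j=7 picked index 5: u0 ∈ [1/200, 17/200)
intersection: [1/200, 3/100)

1/200 3/100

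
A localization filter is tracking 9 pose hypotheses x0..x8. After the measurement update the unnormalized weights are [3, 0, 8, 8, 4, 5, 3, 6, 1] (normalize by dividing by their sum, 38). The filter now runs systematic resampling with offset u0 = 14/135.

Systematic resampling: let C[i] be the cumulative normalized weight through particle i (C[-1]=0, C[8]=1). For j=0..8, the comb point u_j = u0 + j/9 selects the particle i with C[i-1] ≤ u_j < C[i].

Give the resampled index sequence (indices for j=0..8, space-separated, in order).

2 2 3 3 4 5 6 7 8

C = [3/38, 3/38, 11/38, 1/2, 23/38, 14/19, 31/38, 37/38, 1]
j=0: u_0=14/135 ∈ [3/38, 11/38) → index 2
j=1: u_1=29/135 ∈ [3/38, 11/38) → index 2
j=2: u_2=44/135 ∈ [11/38, 1/2) → index 3
j=3: u_3=59/135 ∈ [11/38, 1/2) → index 3
j=4: u_4=74/135 ∈ [1/2, 23/38) → index 4
j=5: u_5=89/135 ∈ [23/38, 14/19) → index 5
j=6: u_6=104/135 ∈ [14/19, 31/38) → index 6
j=7: u_7=119/135 ∈ [31/38, 37/38) → index 7
j=8: u_8=134/135 ∈ [37/38, 1) → index 8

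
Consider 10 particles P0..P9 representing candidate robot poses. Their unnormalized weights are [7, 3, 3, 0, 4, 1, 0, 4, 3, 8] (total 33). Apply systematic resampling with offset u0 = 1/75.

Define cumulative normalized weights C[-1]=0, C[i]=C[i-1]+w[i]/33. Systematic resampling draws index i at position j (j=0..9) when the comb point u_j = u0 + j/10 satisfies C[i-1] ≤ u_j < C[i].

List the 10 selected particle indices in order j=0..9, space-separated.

0 0 1 2 4 4 7 8 9 9

C = [7/33, 10/33, 13/33, 13/33, 17/33, 6/11, 6/11, 2/3, 25/33, 1]
j=0: u_0=1/75 ∈ [0, 7/33) → index 0
j=1: u_1=17/150 ∈ [0, 7/33) → index 0
j=2: u_2=16/75 ∈ [7/33, 10/33) → index 1
j=3: u_3=47/150 ∈ [10/33, 13/33) → index 2
j=4: u_4=31/75 ∈ [13/33, 17/33) → index 4
j=5: u_5=77/150 ∈ [13/33, 17/33) → index 4
j=6: u_6=46/75 ∈ [6/11, 2/3) → index 7
j=7: u_7=107/150 ∈ [2/3, 25/33) → index 8
j=8: u_8=61/75 ∈ [25/33, 1) → index 9
j=9: u_9=137/150 ∈ [25/33, 1) → index 9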